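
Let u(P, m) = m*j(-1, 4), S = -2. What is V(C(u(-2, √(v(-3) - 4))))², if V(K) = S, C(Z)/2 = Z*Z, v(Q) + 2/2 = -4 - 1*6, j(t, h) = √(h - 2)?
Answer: 4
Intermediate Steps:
j(t, h) = √(-2 + h)
v(Q) = -11 (v(Q) = -1 + (-4 - 1*6) = -1 + (-4 - 6) = -1 - 10 = -11)
u(P, m) = m*√2 (u(P, m) = m*√(-2 + 4) = m*√2)
C(Z) = 2*Z² (C(Z) = 2*(Z*Z) = 2*Z²)
V(K) = -2
V(C(u(-2, √(v(-3) - 4))))² = (-2)² = 4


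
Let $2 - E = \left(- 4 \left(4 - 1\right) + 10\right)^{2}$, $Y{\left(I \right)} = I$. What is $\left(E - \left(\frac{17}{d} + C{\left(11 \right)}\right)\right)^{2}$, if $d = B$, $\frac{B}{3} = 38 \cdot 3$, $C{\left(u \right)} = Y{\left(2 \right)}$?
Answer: $\frac{1918225}{116964} \approx 16.4$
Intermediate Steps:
$C{\left(u \right)} = 2$
$B = 342$ ($B = 3 \cdot 38 \cdot 3 = 3 \cdot 114 = 342$)
$d = 342$
$E = -2$ ($E = 2 - \left(- 4 \left(4 - 1\right) + 10\right)^{2} = 2 - \left(\left(-4\right) 3 + 10\right)^{2} = 2 - \left(-12 + 10\right)^{2} = 2 - \left(-2\right)^{2} = 2 - 4 = -2$)
$\left(E - \left(\frac{17}{d} + C{\left(11 \right)}\right)\right)^{2} = \left(-2 - \left(2 + \frac{17}{342}\right)\right)^{2} = \left(-2 - \frac{701}{342}\right)^{2} = \left(- \frac{1385}{342}\right)^{2} = \frac{1918225}{116964}$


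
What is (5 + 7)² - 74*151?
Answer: -11030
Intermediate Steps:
(5 + 7)² - 74*151 = 12² - 11174 = 144 - 11174 = -11030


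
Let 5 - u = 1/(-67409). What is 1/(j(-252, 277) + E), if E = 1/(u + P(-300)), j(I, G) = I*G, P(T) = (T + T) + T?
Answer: -60331054/4211348960825 ≈ -1.4326e-5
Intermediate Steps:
P(T) = 3*T (P(T) = 2*T + T = 3*T)
u = 337046/67409 (u = 5 - 1/(-67409) = 5 - 1*(-1/67409) = 5 + 1/67409 = 337046/67409 ≈ 5.0000)
j(I, G) = G*I
E = -67409/60331054 (E = 1/(337046/67409 + 3*(-300)) = 1/(337046/67409 - 900) = 1/(-60331054/67409) = -67409/60331054 ≈ -0.0011173)
1/(j(-252, 277) + E) = 1/(277*(-252) - 67409/60331054) = 1/(-69804 - 67409/60331054) = 1/(-4211348960825/60331054) = -60331054/4211348960825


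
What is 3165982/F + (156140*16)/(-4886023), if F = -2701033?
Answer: -22216889551506/13197309361759 ≈ -1.6834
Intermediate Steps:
3165982/F + (156140*16)/(-4886023) = 3165982/(-2701033) + (156140*16)/(-4886023) = 3165982*(-1/2701033) + 2498240*(-1/4886023) = -3165982/2701033 - 2498240/4886023 = -22216889551506/13197309361759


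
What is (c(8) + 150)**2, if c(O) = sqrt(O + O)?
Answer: 23716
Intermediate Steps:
c(O) = sqrt(2)*sqrt(O) (c(O) = sqrt(2*O) = sqrt(2)*sqrt(O))
(c(8) + 150)**2 = (sqrt(2)*sqrt(8) + 150)**2 = (sqrt(2)*(2*sqrt(2)) + 150)**2 = (4 + 150)**2 = 154**2 = 23716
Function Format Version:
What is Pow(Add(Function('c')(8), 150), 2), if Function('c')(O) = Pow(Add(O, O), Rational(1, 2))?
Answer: 23716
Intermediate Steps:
Function('c')(O) = Mul(Pow(2, Rational(1, 2)), Pow(O, Rational(1, 2))) (Function('c')(O) = Pow(Mul(2, O), Rational(1, 2)) = Mul(Pow(2, Rational(1, 2)), Pow(O, Rational(1, 2))))
Pow(Add(Function('c')(8), 150), 2) = Pow(Add(Mul(Pow(2, Rational(1, 2)), Pow(8, Rational(1, 2))), 150), 2) = Pow(Add(Mul(Pow(2, Rational(1, 2)), Mul(2, Pow(2, Rational(1, 2)))), 150), 2) = Pow(Add(4, 150), 2) = Pow(154, 2) = 23716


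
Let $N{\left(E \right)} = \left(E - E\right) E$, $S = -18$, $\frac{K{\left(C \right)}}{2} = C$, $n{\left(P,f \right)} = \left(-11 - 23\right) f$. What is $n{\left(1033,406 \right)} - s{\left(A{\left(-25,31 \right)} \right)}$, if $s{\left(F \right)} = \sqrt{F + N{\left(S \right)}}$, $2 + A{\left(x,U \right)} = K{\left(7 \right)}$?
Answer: $-13804 - 2 \sqrt{3} \approx -13807.0$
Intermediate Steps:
$n{\left(P,f \right)} = - 34 f$
$K{\left(C \right)} = 2 C$
$A{\left(x,U \right)} = 12$ ($A{\left(x,U \right)} = -2 + 2 \cdot 7 = -2 + 14 = 12$)
$N{\left(E \right)} = 0$ ($N{\left(E \right)} = 0 E = 0$)
$s{\left(F \right)} = \sqrt{F}$ ($s{\left(F \right)} = \sqrt{F + 0} = \sqrt{F}$)
$n{\left(1033,406 \right)} - s{\left(A{\left(-25,31 \right)} \right)} = \left(-34\right) 406 - \sqrt{12} = -13804 - 2 \sqrt{3}$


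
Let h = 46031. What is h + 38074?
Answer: 84105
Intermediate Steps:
h + 38074 = 46031 + 38074 = 84105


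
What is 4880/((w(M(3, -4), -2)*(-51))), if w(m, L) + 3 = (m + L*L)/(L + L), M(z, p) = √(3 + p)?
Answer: 312320/13107 - 19520*I/13107 ≈ 23.828 - 1.4893*I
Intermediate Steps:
w(m, L) = -3 + (m + L²)/(2*L) (w(m, L) = -3 + (m + L*L)/(L + L) = -3 + (m + L²)/((2*L)) = -3 + (m + L²)*(1/(2*L)) = -3 + (m + L²)/(2*L))
4880/((w(M(3, -4), -2)*(-51))) = 4880/((((½)*(√(3 - 4) - 2*(-6 - 2))/(-2))*(-51))) = 4880/((((½)*(-½)*(√(-1) - 2*(-8)))*(-51))) = 4880/((((½)*(-½)*(I + 16))*(-51))) = 4880/((((½)*(-½)*(16 + I))*(-51))) = 4880/(((-4 - I/4)*(-51))) = 4880/(204 + 51*I/4) = 4880*(16*(204 - 51*I/4)/668457) = 78080*(204 - 51*I/4)/668457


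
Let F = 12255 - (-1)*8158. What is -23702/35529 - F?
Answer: -725277179/35529 ≈ -20414.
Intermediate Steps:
F = 20413 (F = 12255 - 1*(-8158) = 12255 + 8158 = 20413)
-23702/35529 - F = -23702/35529 - 1*20413 = -23702*1/35529 - 20413 = -23702/35529 - 20413 = -725277179/35529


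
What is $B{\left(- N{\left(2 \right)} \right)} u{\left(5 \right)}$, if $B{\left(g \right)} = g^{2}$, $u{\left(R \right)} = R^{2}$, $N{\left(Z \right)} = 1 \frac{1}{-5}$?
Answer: $1$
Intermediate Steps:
$N{\left(Z \right)} = - \frac{1}{5}$ ($N{\left(Z \right)} = 1 \left(- \frac{1}{5}\right) = - \frac{1}{5}$)
$B{\left(- N{\left(2 \right)} \right)} u{\left(5 \right)} = \left(\left(-1\right) \left(- \frac{1}{5}\right)\right)^{2} \cdot 5^{2} = \left(\frac{1}{5}\right)^{2} \cdot 25 = \frac{1}{25} \cdot 25 = 1$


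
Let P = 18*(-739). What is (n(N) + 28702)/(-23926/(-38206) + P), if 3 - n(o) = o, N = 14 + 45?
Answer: -78174934/36299449 ≈ -2.1536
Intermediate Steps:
P = -13302
N = 59
n(o) = 3 - o
(n(N) + 28702)/(-23926/(-38206) + P) = ((3 - 1*59) + 28702)/(-23926/(-38206) - 13302) = ((3 - 59) + 28702)/(-23926*(-1/38206) - 13302) = (-56 + 28702)/(1709/2729 - 13302) = 28646/(-36299449/2729) = 28646*(-2729/36299449) = -78174934/36299449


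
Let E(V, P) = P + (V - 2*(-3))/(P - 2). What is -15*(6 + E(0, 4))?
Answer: -195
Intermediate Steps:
E(V, P) = P + (6 + V)/(-2 + P) (E(V, P) = P + (V + 6)/(-2 + P) = P + (6 + V)/(-2 + P))
-15*(6 + E(0, 4)) = -15*(6 + (6 + 0 + 4² - 2*4)/(-2 + 4)) = -15*(6 + (6 + 0 + 16 - 8)/2) = -15*(6 + (½)*14) = -15*(6 + 7) = -15*13 = -195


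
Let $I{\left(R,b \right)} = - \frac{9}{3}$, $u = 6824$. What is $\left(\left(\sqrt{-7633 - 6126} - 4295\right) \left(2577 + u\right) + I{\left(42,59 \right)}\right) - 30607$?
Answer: $-40407905 + 9401 i \sqrt{13759} \approx -4.0408 \cdot 10^{7} + 1.1027 \cdot 10^{6} i$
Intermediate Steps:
$I{\left(R,b \right)} = -3$ ($I{\left(R,b \right)} = \left(-9\right) \frac{1}{3} = -3$)
$\left(\left(\sqrt{-7633 - 6126} - 4295\right) \left(2577 + u\right) + I{\left(42,59 \right)}\right) - 30607 = \left(\left(\sqrt{-7633 - 6126} - 4295\right) \left(2577 + 6824\right) - 3\right) - 30607 = \left(\left(\sqrt{-13759} - 4295\right) 9401 - 3\right) - 30607 = \left(\left(i \sqrt{13759} - 4295\right) 9401 - 3\right) - 30607 = \left(\left(-4295 + i \sqrt{13759}\right) 9401 - 3\right) - 30607 = \left(\left(-40377295 + 9401 i \sqrt{13759}\right) - 3\right) - 30607 = \left(-40377298 + 9401 i \sqrt{13759}\right) - 30607 = -40407905 + 9401 i \sqrt{13759}$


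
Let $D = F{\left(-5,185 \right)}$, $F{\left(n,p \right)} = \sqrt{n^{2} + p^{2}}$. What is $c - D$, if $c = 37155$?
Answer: $37155 - 5 \sqrt{1370} \approx 36970.0$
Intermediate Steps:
$D = 5 \sqrt{1370}$ ($D = \sqrt{\left(-5\right)^{2} + 185^{2}} = \sqrt{25 + 34225} = \sqrt{34250} = 5 \sqrt{1370} \approx 185.07$)
$c - D = 37155 - 5 \sqrt{1370}$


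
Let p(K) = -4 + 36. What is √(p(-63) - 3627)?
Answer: I*√3595 ≈ 59.958*I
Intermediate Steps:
p(K) = 32
√(p(-63) - 3627) = √(32 - 3627) = √(-3595) = I*√3595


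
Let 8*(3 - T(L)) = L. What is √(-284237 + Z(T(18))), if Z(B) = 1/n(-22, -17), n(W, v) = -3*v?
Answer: I*√739300386/51 ≈ 533.14*I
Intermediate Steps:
T(L) = 3 - L/8
Z(B) = 1/51 (Z(B) = 1/(-3*(-17)) = 1/51)
√(-284237 + Z(T(18))) = √(-284237 + 1/51) = √(-14496086/51) = I*√739300386/51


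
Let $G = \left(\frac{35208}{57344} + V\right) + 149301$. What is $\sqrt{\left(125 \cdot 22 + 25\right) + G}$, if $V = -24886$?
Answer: $\frac{\sqrt{6381916247}}{224} \approx 356.64$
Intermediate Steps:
$G = \frac{891811121}{7168}$ ($G = \left(\frac{35208}{57344} - 24886\right) + 149301 = \left(35208 \cdot \frac{1}{57344} - 24886\right) + 149301 = \left(\frac{4401}{7168} - 24886\right) + 149301 = - \frac{178378447}{7168} + 149301 = \frac{891811121}{7168} \approx 1.2442 \cdot 10^{5}$)
$\sqrt{\left(125 \cdot 22 + 25\right) + G} = \sqrt{\left(125 \cdot 22 + 25\right) + \frac{891811121}{7168}} = \sqrt{\left(2750 + 25\right) + \frac{891811121}{7168}} = \sqrt{2775 + \frac{891811121}{7168}} = \sqrt{\frac{911702321}{7168}} = \frac{\sqrt{6381916247}}{224}$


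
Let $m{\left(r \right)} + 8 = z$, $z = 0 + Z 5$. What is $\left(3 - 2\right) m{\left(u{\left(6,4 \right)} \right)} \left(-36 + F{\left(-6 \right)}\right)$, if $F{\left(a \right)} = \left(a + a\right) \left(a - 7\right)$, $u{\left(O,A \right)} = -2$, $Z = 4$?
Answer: $1440$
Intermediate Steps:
$z = 20$ ($z = 0 + 4 \cdot 5 = 0 + 20 = 20$)
$F{\left(a \right)} = 2 a \left(-7 + a\right)$
$m{\left(r \right)} = 12$ ($m{\left(r \right)} = -8 + 20 = 12$)
$\left(3 - 2\right) m{\left(u{\left(6,4 \right)} \right)} \left(-36 + F{\left(-6 \right)}\right) = \left(3 - 2\right) 12 \left(-36 + 2 \left(-6\right) \left(-7 - 6\right)\right) = \left(3 - 2\right) 12 \left(-36 + 2 \left(-6\right) \left(-13\right)\right) = 1 \cdot 12 \left(-36 + 156\right) = 12 \cdot 120 = 1440$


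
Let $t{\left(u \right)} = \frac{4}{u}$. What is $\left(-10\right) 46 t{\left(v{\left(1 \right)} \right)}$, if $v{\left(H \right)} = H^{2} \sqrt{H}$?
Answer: $-1840$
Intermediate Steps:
$v{\left(H \right)} = H^{\frac{5}{2}}$
$\left(-10\right) 46 t{\left(v{\left(1 \right)} \right)} = \left(-10\right) 46 \frac{4}{1^{\frac{5}{2}}} = - 460 \cdot \frac{4}{1} = - 460 \cdot 4 \cdot 1 = \left(-460\right) 4 = -1840$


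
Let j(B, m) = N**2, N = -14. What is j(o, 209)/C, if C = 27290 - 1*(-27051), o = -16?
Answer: 4/1109 ≈ 0.0036069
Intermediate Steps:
j(B, m) = 196 (j(B, m) = (-14)**2 = 196)
C = 54341 (C = 27290 + 27051 = 54341)
j(o, 209)/C = 196/54341 = 196*(1/54341) = 4/1109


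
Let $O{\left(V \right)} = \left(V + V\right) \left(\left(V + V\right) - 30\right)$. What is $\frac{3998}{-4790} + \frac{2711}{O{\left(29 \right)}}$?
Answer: $\frac{3246469}{3889480} \approx 0.83468$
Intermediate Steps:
$O{\left(V \right)} = 2 V \left(-30 + 2 V\right)$ ($O{\left(V \right)} = 2 V \left(2 V - 30\right) = 2 V \left(-30 + 2 V\right)$)
$\frac{3998}{-4790} + \frac{2711}{O{\left(29 \right)}} = \frac{3998}{-4790} + \frac{2711}{4 \cdot 29 \left(-15 + 29\right)} = 3998 \left(- \frac{1}{4790}\right) + \frac{2711}{4 \cdot 29 \cdot 14} = - \frac{1999}{2395} + \frac{2711}{1624} = \frac{3246469}{3889480}$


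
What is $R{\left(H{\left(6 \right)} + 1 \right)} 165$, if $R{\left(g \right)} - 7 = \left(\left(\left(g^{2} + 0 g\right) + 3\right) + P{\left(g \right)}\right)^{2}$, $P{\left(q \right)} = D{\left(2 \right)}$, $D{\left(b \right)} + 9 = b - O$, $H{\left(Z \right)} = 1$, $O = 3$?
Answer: $2640$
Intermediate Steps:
$D{\left(b \right)} = -12 + b$ ($D{\left(b \right)} = -9 + \left(b - 3\right) = -9 + \left(-3 + b\right) = -12 + b$)
$P{\left(q \right)} = -10$ ($P{\left(q \right)} = -12 + 2 = -10$)
$R{\left(g \right)} = 7 + \left(-7 + g^{2}\right)^{2}$ ($R{\left(g \right)} = 7 + \left(\left(\left(g^{2} + 0 g\right) + 3\right) - 10\right)^{2} = 7 + \left(\left(\left(g^{2} + 0\right) + 3\right) - 10\right)^{2} = 7 + \left(\left(g^{2} + 3\right) - 10\right)^{2} = 7 + \left(\left(3 + g^{2}\right) - 10\right)^{2} = 7 + \left(-7 + g^{2}\right)^{2}$)
$R{\left(H{\left(6 \right)} + 1 \right)} 165 = \left(7 + \left(-7 + \left(1 + 1\right)^{2}\right)^{2}\right) 165 = \left(7 + \left(-7 + 2^{2}\right)^{2}\right) 165 = \left(7 + \left(-7 + 4\right)^{2}\right) 165 = \left(7 + \left(-3\right)^{2}\right) 165 = \left(7 + 9\right) 165 = 16 \cdot 165 = 2640$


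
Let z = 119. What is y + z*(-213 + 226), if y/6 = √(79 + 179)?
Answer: 1547 + 6*√258 ≈ 1643.4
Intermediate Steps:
y = 6*√258 (y = 6*√(79 + 179) = 6*√258 ≈ 96.374)
y + z*(-213 + 226) = 6*√258 + 119*(-213 + 226) = 6*√258 + 119*13 = 6*√258 + 1547 = 1547 + 6*√258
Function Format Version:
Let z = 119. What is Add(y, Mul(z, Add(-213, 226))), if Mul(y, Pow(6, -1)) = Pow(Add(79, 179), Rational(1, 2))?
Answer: Add(1547, Mul(6, Pow(258, Rational(1, 2)))) ≈ 1643.4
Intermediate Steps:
y = Mul(6, Pow(258, Rational(1, 2))) (y = Mul(6, Pow(Add(79, 179), Rational(1, 2))) = Mul(6, Pow(258, Rational(1, 2))) ≈ 96.374)
Add(y, Mul(z, Add(-213, 226))) = Add(Mul(6, Pow(258, Rational(1, 2))), Mul(119, Add(-213, 226))) = Add(Mul(6, Pow(258, Rational(1, 2))), Mul(119, 13)) = Add(Mul(6, Pow(258, Rational(1, 2))), 1547) = Add(1547, Mul(6, Pow(258, Rational(1, 2))))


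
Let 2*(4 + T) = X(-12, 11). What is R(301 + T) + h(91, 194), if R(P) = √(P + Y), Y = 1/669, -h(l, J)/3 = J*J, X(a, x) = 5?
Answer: -112908 + √536180754/1338 ≈ -1.1289e+5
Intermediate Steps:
T = -3/2 (T = -4 + (½)*5 = -4 + 5/2 = -3/2 ≈ -1.5000)
h(l, J) = -3*J² (h(l, J) = -3*J*J = -3*J²)
Y = 1/669 ≈ 0.0014948
R(P) = √(1/669 + P) (R(P) = √(P + 1/669) = √(1/669 + P))
R(301 + T) + h(91, 194) = √(669 + 447561*(301 - 3/2))/669 - 3*194² = √(669 + 447561*(599/2))/669 - 3*37636 = √(669 + 268089039/2)/669 - 112908 = √(268090377/2)/669 - 112908 = (√536180754/2)/669 - 112908 = √536180754/1338 - 112908 = -112908 + √536180754/1338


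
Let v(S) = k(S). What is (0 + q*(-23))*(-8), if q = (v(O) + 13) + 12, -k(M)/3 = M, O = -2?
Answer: 5704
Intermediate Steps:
k(M) = -3*M
v(S) = -3*S
q = 31 (q = (-3*(-2) + 13) + 12 = (6 + 13) + 12 = 19 + 12 = 31)
(0 + q*(-23))*(-8) = (0 + 31*(-23))*(-8) = (0 - 713)*(-8) = -713*(-8) = 5704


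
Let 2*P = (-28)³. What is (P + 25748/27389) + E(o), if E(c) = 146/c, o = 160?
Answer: -24045673883/2191120 ≈ -10974.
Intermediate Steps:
P = -10976 (P = (½)*(-28)³ = (½)*(-21952) = -10976)
(P + 25748/27389) + E(o) = (-10976 + 25748/27389) + 146/160 = (-10976 + 25748*(1/27389)) + 146*(1/160) = (-10976 + 25748/27389) + 73/80 = -300595916/27389 + 73/80 = -24045673883/2191120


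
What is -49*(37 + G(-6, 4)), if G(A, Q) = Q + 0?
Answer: -2009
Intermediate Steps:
G(A, Q) = Q
-49*(37 + G(-6, 4)) = -49*(37 + 4) = -49*41 = -2009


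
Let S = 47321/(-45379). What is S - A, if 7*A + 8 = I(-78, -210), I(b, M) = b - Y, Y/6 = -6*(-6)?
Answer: 13373211/317653 ≈ 42.100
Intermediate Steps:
S = -47321/45379 (S = 47321*(-1/45379) = -47321/45379 ≈ -1.0428)
Y = 216 (Y = 6*(-6*(-6)) = 6*36 = 216)
I(b, M) = -216 + b (I(b, M) = b - 1*216 = b - 216 = -216 + b)
A = -302/7 (A = -8/7 + (-216 - 78)/7 = -8/7 + (1/7)*(-294) = -8/7 - 42 = -302/7 ≈ -43.143)
S - A = -47321/45379 - 1*(-302/7) = -47321/45379 + 302/7 = 13373211/317653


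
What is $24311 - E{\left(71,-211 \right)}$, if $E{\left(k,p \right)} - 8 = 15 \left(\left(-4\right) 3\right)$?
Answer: $24483$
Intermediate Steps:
$E{\left(k,p \right)} = -172$ ($E{\left(k,p \right)} = 8 + 15 \left(\left(-4\right) 3\right) = 8 + 15 \left(-12\right) = 8 - 180 = -172$)
$24311 - E{\left(71,-211 \right)} = 24311 - -172 = 24311 + 172 = 24483$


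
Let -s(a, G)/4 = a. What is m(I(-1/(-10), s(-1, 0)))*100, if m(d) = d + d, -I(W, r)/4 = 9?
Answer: -7200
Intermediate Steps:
s(a, G) = -4*a
I(W, r) = -36 (I(W, r) = -4*9 = -36)
m(d) = 2*d
m(I(-1/(-10), s(-1, 0)))*100 = (2*(-36))*100 = -72*100 = -7200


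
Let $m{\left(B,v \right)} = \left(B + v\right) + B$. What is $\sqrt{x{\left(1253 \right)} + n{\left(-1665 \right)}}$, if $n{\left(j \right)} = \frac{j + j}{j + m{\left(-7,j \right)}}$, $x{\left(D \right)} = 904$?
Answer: $\frac{\sqrt{632497954}}{836} \approx 30.083$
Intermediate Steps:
$m{\left(B,v \right)} = v + 2 B$
$n{\left(j \right)} = \frac{2 j}{-14 + 2 j}$ ($n{\left(j \right)} = \frac{j + j}{j + \left(j + 2 \left(-7\right)\right)} = \frac{2 j}{j + \left(j - 14\right)} = \frac{2 j}{j + \left(-14 + j\right)} = \frac{2 j}{-14 + 2 j}$)
$\sqrt{x{\left(1253 \right)} + n{\left(-1665 \right)}} = \sqrt{904 - \frac{1665}{-7 - 1665}} = \sqrt{904 - \frac{1665}{-1672}} = \sqrt{904 - - \frac{1665}{1672}} = \sqrt{904 + \frac{1665}{1672}} = \sqrt{\frac{1513153}{1672}} = \frac{\sqrt{632497954}}{836}$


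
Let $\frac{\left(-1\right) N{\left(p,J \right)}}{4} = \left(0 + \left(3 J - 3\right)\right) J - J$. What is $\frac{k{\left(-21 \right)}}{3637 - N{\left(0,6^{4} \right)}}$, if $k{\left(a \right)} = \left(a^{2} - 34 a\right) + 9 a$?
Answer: $\frac{138}{2876899} \approx 4.7968 \cdot 10^{-5}$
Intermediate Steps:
$k{\left(a \right)} = a^{2} - 25 a$
$N{\left(p,J \right)} = 4 J - 4 J \left(-3 + 3 J\right)$ ($N{\left(p,J \right)} = - 4 \left(\left(0 + \left(3 J - 3\right)\right) J - J\right) = - 4 \left(\left(0 + \left(-3 + 3 J\right)\right) J - J\right) = - 4 \left(\left(-3 + 3 J\right) J - J\right) = - 4 \left(J \left(-3 + 3 J\right) - J\right) = - 4 \left(- J + J \left(-3 + 3 J\right)\right) = 4 J - 4 J \left(-3 + 3 J\right)$)
$\frac{k{\left(-21 \right)}}{3637 - N{\left(0,6^{4} \right)}} = \frac{\left(-21\right) \left(-25 - 21\right)}{3637 - 4 \cdot 6^{4} \left(4 - 3 \cdot 6^{4}\right)} = \frac{\left(-21\right) \left(-46\right)}{3637 - 4 \cdot 1296 \left(4 - 3888\right)} = \frac{966}{3637 - 4 \cdot 1296 \left(4 - 3888\right)} = \frac{966}{3637 - 4 \cdot 1296 \left(-3884\right)} = \frac{966}{3637 - -20134656} = \frac{966}{3637 + 20134656} = \frac{966}{20138293} = 966 \cdot \frac{1}{20138293} = \frac{138}{2876899}$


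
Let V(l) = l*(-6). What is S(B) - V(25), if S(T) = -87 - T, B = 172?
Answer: -109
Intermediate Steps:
V(l) = -6*l
S(B) - V(25) = (-87 - 1*172) - (-6)*25 = (-87 - 172) - 1*(-150) = -259 + 150 = -109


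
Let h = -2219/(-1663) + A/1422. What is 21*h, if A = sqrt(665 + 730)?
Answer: 46599/1663 + 7*sqrt(155)/158 ≈ 28.573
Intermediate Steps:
A = 3*sqrt(155) (A = sqrt(1395) = 3*sqrt(155) ≈ 37.350)
h = 2219/1663 + sqrt(155)/474 (h = -2219/(-1663) + (3*sqrt(155))/1422 = -2219*(-1/1663) + (3*sqrt(155))*(1/1422) = 2219/1663 + sqrt(155)/474 ≈ 1.3606)
21*h = 21*(2219/1663 + sqrt(155)/474) = 46599/1663 + 7*sqrt(155)/158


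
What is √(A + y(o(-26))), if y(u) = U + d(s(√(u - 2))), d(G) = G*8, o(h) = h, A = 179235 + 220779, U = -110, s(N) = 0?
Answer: 4*√24994 ≈ 632.38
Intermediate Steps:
A = 400014
d(G) = 8*G
y(u) = -110 (y(u) = -110 + 8*0 = -110 + 0 = -110)
√(A + y(o(-26))) = √(400014 - 110) = √399904 = 4*√24994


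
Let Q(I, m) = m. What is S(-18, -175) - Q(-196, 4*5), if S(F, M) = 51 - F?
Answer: 49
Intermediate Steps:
S(-18, -175) - Q(-196, 4*5) = (51 - 1*(-18)) - 4*5 = (51 + 18) - 1*20 = 69 - 20 = 49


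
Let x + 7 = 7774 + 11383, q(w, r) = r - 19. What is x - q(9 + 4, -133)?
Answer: 19302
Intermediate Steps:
q(w, r) = -19 + r
x = 19150 (x = -7 + (7774 + 11383) = -7 + 19157 = 19150)
x - q(9 + 4, -133) = 19150 - (-19 - 133) = 19150 - 1*(-152) = 19150 + 152 = 19302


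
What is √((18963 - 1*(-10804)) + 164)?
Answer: √29931 ≈ 173.01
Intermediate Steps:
√((18963 - 1*(-10804)) + 164) = √((18963 + 10804) + 164) = √(29767 + 164) = √29931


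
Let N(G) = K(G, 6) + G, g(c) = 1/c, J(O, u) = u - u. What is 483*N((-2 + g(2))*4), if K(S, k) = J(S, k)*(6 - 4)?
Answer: -2898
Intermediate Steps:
J(O, u) = 0
K(S, k) = 0 (K(S, k) = 0*(6 - 4) = 0*2 = 0)
N(G) = G (N(G) = 0 + G = G)
483*N((-2 + g(2))*4) = 483*((-2 + 1/2)*4) = 483*(-3/2*4) = 483*(-6) = -2898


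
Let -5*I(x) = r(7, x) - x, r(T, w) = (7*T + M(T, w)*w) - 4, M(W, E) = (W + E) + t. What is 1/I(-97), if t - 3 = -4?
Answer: -5/8969 ≈ -0.00055748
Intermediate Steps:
t = -1 (t = 3 - 4 = -1)
M(W, E) = -1 + E + W (M(W, E) = (W + E) - 1 = (E + W) - 1 = -1 + E + W)
r(T, w) = -4 + 7*T + w*(-1 + T + w) (r(T, w) = (7*T + (-1 + w + T)*w) - 4 = (7*T + (-1 + T + w)*w) - 4 = (7*T + w*(-1 + T + w)) - 4 = -4 + 7*T + w*(-1 + T + w))
I(x) = -9 + x/5 - x*(6 + x)/5 (I(x) = -((-4 + 7*7 + x*(-1 + 7 + x)) - x)/5 = -((-4 + 49 + x*(6 + x)) - x)/5 = -((45 + x*(6 + x)) - x)/5 = -(45 - x + x*(6 + x))/5 = -9 + x/5 - x*(6 + x)/5)
1/I(-97) = 1/(-9 - 1*(-97) - 1/5*(-97)**2) = 1/(-9 + 97 - 1/5*9409) = 1/(-9 + 97 - 9409/5) = 1/(-8969/5) = -5/8969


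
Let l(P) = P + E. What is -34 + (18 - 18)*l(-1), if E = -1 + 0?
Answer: -34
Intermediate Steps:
E = -1
l(P) = -1 + P (l(P) = P - 1 = -1 + P)
-34 + (18 - 18)*l(-1) = -34 + (18 - 18)*(-1 - 1) = -34 + 0*(-2) = -34 + 0 = -34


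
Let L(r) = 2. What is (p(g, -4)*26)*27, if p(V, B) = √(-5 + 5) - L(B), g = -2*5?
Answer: -1404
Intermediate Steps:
g = -10
p(V, B) = -2 (p(V, B) = √(-5 + 5) - 1*2 = √0 - 2 = 0 - 2 = -2)
(p(g, -4)*26)*27 = -2*26*27 = -52*27 = -1404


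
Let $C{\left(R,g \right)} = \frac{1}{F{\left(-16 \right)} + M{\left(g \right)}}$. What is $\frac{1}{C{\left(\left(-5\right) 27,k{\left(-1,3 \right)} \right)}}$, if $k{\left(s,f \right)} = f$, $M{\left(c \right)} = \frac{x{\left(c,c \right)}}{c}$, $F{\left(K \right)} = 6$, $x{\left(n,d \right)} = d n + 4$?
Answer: $\frac{31}{3} \approx 10.333$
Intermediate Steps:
$x{\left(n,d \right)} = 4 + d n$
$M{\left(c \right)} = \frac{4 + c^{2}}{c}$ ($M{\left(c \right)} = \frac{4 + c c}{c} = \frac{4 + c^{2}}{c}$)
$C{\left(R,g \right)} = \frac{1}{6 + g + \frac{4}{g}}$ ($C{\left(R,g \right)} = \frac{1}{6 + \left(g + \frac{4}{g}\right)} = \frac{1}{6 + g + \frac{4}{g}}$)
$\frac{1}{C{\left(\left(-5\right) 27,k{\left(-1,3 \right)} \right)}} = \frac{1}{3 \frac{1}{4 + 3^{2} + 6 \cdot 3}} = \frac{1}{3 \frac{1}{4 + 9 + 18}} = \frac{1}{3 \cdot \frac{1}{31}} = \frac{1}{\frac{3}{31}} = \frac{31}{3}$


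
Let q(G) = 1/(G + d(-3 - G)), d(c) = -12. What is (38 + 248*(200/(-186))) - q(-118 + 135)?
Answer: -3433/15 ≈ -228.87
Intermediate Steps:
q(G) = 1/(-12 + G) (q(G) = 1/(G - 12) = 1/(-12 + G))
(38 + 248*(200/(-186))) - q(-118 + 135) = (38 + 248*(200/(-186))) - 1/(-12 + (-118 + 135)) = (38 + 248*(200*(-1/186))) - 1/(-12 + 17) = (38 + 248*(-100/93)) - 1/5 = (38 - 800/3) - 1*1/5 = -686/3 - 1/5 = -3433/15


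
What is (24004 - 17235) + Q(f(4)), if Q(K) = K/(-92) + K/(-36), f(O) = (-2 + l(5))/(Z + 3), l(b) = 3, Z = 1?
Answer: 1401181/207 ≈ 6769.0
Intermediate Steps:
f(O) = ¼ (f(O) = (-2 + 3)/(1 + 3) = 1/4 = 1*(¼) = ¼)
Q(K) = -8*K/207 (Q(K) = K*(-1/92) + K*(-1/36) = -K/92 - K/36 = -8*K/207)
(24004 - 17235) + Q(f(4)) = (24004 - 17235) - 8/207*¼ = 6769 - 2/207 = 1401181/207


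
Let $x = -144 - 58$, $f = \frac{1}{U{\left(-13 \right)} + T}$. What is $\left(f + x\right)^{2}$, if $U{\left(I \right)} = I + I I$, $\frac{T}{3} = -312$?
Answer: $\frac{24825468721}{608400} \approx 40805.0$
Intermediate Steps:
$T = -936$ ($T = 3 \left(-312\right) = -936$)
$U{\left(I \right)} = I + I^{2}$
$f = - \frac{1}{780}$ ($f = \frac{1}{- 13 \left(1 - 13\right) - 936} = \frac{1}{\left(-13\right) \left(-12\right) - 936} = \frac{1}{156 - 936} = \frac{1}{-780} = - \frac{1}{780} \approx -0.0012821$)
$x = -202$ ($x = -144 - 58 = -202$)
$\left(f + x\right)^{2} = \left(- \frac{1}{780} - 202\right)^{2} = \left(- \frac{157561}{780}\right)^{2} = \frac{24825468721}{608400}$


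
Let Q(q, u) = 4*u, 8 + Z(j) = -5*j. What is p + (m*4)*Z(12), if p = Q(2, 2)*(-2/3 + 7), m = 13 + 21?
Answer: -27592/3 ≈ -9197.3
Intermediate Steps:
Z(j) = -8 - 5*j
m = 34
p = 152/3 (p = (4*2)*(-2/3 + 7) = 8*(-2*⅓ + 7) = 8*(-⅔ + 7) = 8*(19/3) = 152/3 ≈ 50.667)
p + (m*4)*Z(12) = 152/3 + (34*4)*(-8 - 5*12) = 152/3 + 136*(-8 - 60) = 152/3 + 136*(-68) = 152/3 - 9248 = -27592/3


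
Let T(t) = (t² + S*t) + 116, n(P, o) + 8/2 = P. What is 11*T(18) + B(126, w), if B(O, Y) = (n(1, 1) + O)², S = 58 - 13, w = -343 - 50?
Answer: 28879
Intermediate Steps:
n(P, o) = -4 + P
w = -393
S = 45
B(O, Y) = (-3 + O)² (B(O, Y) = ((-4 + 1) + O)² = (-3 + O)²)
T(t) = 116 + t² + 45*t (T(t) = (t² + 45*t) + 116 = 116 + t² + 45*t)
11*T(18) + B(126, w) = 11*(116 + 18² + 45*18) + (-3 + 126)² = 11*(116 + 324 + 810) + 123² = 11*1250 + 15129 = 13750 + 15129 = 28879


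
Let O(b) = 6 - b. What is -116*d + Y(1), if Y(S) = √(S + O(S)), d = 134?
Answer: -15544 + √6 ≈ -15542.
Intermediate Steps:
Y(S) = √6 (Y(S) = √(S + (6 - S)) = √6)
-116*d + Y(1) = -116*134 + √6 = -15544 + √6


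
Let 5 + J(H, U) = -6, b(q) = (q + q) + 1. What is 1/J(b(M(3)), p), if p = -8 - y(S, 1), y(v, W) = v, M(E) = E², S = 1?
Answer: -1/11 ≈ -0.090909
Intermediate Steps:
b(q) = 1 + 2*q (b(q) = 2*q + 1 = 1 + 2*q)
p = -9 (p = -8 - 1*1 = -8 - 1 = -9)
J(H, U) = -11 (J(H, U) = -5 - 6 = -11)
1/J(b(M(3)), p) = 1/(-11) = -1/11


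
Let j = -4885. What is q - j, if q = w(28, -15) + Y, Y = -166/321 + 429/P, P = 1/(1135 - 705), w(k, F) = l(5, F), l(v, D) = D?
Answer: 60777974/321 ≈ 1.8934e+5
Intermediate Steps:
w(k, F) = F
P = 1/430 ≈ 0.0023256
Y = 59214704/321 (Y = -166/321 + 429/(1/430) = -166*1/321 + 429*430 = -166/321 + 184470 = 59214704/321 ≈ 1.8447e+5)
q = 59209889/321 (q = -15 + 59214704/321 = 59209889/321 ≈ 1.8445e+5)
q - j = 59209889/321 - 1*(-4885) = 59209889/321 + 4885 = 60777974/321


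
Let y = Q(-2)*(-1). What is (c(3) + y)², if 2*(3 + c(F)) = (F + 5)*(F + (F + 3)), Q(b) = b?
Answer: 1225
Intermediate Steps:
y = 2 (y = -2*(-1) = 2)
c(F) = -3 + (3 + 2*F)*(5 + F)/2 (c(F) = -3 + ((F + 5)*(F + (F + 3)))/2 = -3 + ((5 + F)*(F + (3 + F)))/2 = -3 + ((5 + F)*(3 + 2*F))/2 = -3 + ((3 + 2*F)*(5 + F))/2 = -3 + (3 + 2*F)*(5 + F)/2)
(c(3) + y)² = ((9/2 + 3² + (13/2)*3) + 2)² = ((9/2 + 9 + 39/2) + 2)² = (33 + 2)² = 35² = 1225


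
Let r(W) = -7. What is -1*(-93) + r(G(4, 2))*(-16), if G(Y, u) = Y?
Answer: 205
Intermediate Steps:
-1*(-93) + r(G(4, 2))*(-16) = -1*(-93) - 7*(-16) = 93 + 112 = 205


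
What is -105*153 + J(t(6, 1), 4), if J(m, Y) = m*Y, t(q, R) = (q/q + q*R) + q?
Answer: -16013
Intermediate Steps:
t(q, R) = 1 + q + R*q (t(q, R) = (1 + R*q) + q = 1 + q + R*q)
J(m, Y) = Y*m
-105*153 + J(t(6, 1), 4) = -105*153 + 4*(1 + 6 + 1*6) = -16065 + 4*(1 + 6 + 6) = -16065 + 4*13 = -16065 + 52 = -16013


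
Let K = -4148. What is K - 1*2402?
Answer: -6550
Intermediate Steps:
K - 1*2402 = -4148 - 1*2402 = -4148 - 2402 = -6550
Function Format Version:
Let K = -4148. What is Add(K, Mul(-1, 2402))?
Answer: -6550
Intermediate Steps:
Add(K, Mul(-1, 2402)) = Add(-4148, Mul(-1, 2402)) = Add(-4148, -2402) = -6550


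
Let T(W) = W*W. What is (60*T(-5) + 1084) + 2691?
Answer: 5275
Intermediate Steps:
T(W) = W²
(60*T(-5) + 1084) + 2691 = (60*(-5)² + 1084) + 2691 = (60*25 + 1084) + 2691 = (1500 + 1084) + 2691 = 2584 + 2691 = 5275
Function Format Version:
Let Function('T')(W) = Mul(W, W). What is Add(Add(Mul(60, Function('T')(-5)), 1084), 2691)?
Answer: 5275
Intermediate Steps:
Function('T')(W) = Pow(W, 2)
Add(Add(Mul(60, Function('T')(-5)), 1084), 2691) = Add(Add(Mul(60, Pow(-5, 2)), 1084), 2691) = Add(Add(Mul(60, 25), 1084), 2691) = Add(Add(1500, 1084), 2691) = Add(2584, 2691) = 5275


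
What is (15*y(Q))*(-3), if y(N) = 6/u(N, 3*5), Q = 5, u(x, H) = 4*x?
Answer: -27/2 ≈ -13.500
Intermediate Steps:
y(N) = 3/(2*N) (y(N) = 6/((4*N)) = 6*(1/(4*N)) = 3/(2*N))
(15*y(Q))*(-3) = (15*((3/2)/5))*(-3) = (15*((3/2)*(1/5)))*(-3) = (15*(3/10))*(-3) = (9/2)*(-3) = -27/2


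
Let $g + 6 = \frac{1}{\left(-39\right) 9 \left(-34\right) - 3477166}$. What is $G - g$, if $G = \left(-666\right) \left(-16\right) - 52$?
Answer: $\frac{36766111521}{3465232} \approx 10610.0$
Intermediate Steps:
$g = - \frac{20791393}{3465232}$ ($g = -6 + \frac{1}{\left(-39\right) 9 \left(-34\right) - 3477166} = -6 + \frac{1}{\left(-351\right) \left(-34\right) - 3477166} = -6 + \frac{1}{11934 - 3477166} = -6 + \frac{1}{-3465232} = -6 - \frac{1}{3465232} = - \frac{20791393}{3465232} \approx -6.0$)
$G = 10604$ ($G = 10656 - 52 = 10604$)
$G - g = 10604 - - \frac{20791393}{3465232} = 10604 + \frac{20791393}{3465232} = \frac{36766111521}{3465232}$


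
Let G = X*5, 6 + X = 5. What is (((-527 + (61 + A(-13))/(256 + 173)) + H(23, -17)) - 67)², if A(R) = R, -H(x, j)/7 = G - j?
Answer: 9396975844/20449 ≈ 4.5953e+5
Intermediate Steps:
X = -1 (X = -6 + 5 = -1)
G = -5 (G = -1*5 = -5)
H(x, j) = 35 + 7*j (H(x, j) = -7*(-5 - j) = 35 + 7*j)
(((-527 + (61 + A(-13))/(256 + 173)) + H(23, -17)) - 67)² = (((-527 + (61 - 13)/(256 + 173)) + (35 + 7*(-17))) - 67)² = (((-527 + 48/429) + (35 - 119)) - 67)² = (((-527 + 48*(1/429)) - 84) - 67)² = (((-527 + 16/143) - 84) - 67)² = ((-75345/143 - 84) - 67)² = (-87357/143 - 67)² = (-96938/143)² = 9396975844/20449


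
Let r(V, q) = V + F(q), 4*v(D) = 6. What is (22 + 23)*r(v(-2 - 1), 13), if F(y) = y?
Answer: 1305/2 ≈ 652.50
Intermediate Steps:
v(D) = 3/2 (v(D) = (1/4)*6 = 3/2)
r(V, q) = V + q
(22 + 23)*r(v(-2 - 1), 13) = (22 + 23)*(3/2 + 13) = 45*(29/2) = 1305/2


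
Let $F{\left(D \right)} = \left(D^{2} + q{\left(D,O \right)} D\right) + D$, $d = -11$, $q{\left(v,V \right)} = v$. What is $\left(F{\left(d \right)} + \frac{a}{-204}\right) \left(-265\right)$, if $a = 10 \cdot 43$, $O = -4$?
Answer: $- \frac{6186955}{102} \approx -60656.0$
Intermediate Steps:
$a = 430$
$F{\left(D \right)} = D + 2 D^{2}$ ($F{\left(D \right)} = \left(D^{2} + D D\right) + D = \left(D^{2} + D^{2}\right) + D = 2 D^{2} + D = D + 2 D^{2}$)
$\left(F{\left(d \right)} + \frac{a}{-204}\right) \left(-265\right) = \left(- 11 \left(1 + 2 \left(-11\right)\right) + \frac{430}{-204}\right) \left(-265\right) = \left(- 11 \left(1 - 22\right) + 430 \left(- \frac{1}{204}\right)\right) \left(-265\right) = \left(\left(-11\right) \left(-21\right) - \frac{215}{102}\right) \left(-265\right) = \left(231 - \frac{215}{102}\right) \left(-265\right) = \frac{23347}{102} \left(-265\right) = - \frac{6186955}{102}$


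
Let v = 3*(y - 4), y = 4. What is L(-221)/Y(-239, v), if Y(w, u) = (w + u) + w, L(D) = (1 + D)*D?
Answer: -24310/239 ≈ -101.72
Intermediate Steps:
L(D) = D*(1 + D)
v = 0 (v = 3*(4 - 4) = 3*0 = 0)
Y(w, u) = u + 2*w (Y(w, u) = (u + w) + w = u + 2*w)
L(-221)/Y(-239, v) = (-221*(1 - 221))/(0 + 2*(-239)) = (-221*(-220))/(0 - 478) = 48620/(-478) = 48620*(-1/478) = -24310/239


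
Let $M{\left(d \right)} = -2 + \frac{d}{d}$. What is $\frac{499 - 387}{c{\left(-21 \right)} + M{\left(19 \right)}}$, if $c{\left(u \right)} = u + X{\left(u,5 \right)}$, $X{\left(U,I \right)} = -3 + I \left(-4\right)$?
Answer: $- \frac{112}{45} \approx -2.4889$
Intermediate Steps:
$X{\left(U,I \right)} = -3 - 4 I$
$c{\left(u \right)} = -23 + u$ ($c{\left(u \right)} = u - 23 = -23 + u$)
$M{\left(d \right)} = -1$ ($M{\left(d \right)} = -2 + 1 = -1$)
$\frac{499 - 387}{c{\left(-21 \right)} + M{\left(19 \right)}} = \frac{499 - 387}{\left(-23 - 21\right) - 1} = \frac{112}{-44 - 1} = \frac{112}{-45} = 112 \left(- \frac{1}{45}\right) = - \frac{112}{45}$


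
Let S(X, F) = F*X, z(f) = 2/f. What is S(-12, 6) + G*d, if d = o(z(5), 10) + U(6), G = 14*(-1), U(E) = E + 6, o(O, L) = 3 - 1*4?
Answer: -226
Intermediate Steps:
o(O, L) = -1 (o(O, L) = 3 - 4 = -1)
U(E) = 6 + E
G = -14
d = 11 (d = -1 + (6 + 6) = -1 + 12 = 11)
S(-12, 6) + G*d = 6*(-12) - 14*11 = -72 - 154 = -226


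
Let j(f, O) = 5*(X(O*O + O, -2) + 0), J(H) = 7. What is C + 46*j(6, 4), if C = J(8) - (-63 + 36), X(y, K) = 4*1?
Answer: 954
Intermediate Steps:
X(y, K) = 4
C = 34 (C = 7 - (-63 + 36) = 7 - 1*(-27) = 7 + 27 = 34)
j(f, O) = 20 (j(f, O) = 5*(4 + 0) = 5*4 = 20)
C + 46*j(6, 4) = 34 + 46*20 = 34 + 920 = 954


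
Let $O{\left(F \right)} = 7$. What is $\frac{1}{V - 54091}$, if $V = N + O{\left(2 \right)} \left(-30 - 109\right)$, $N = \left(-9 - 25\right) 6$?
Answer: $- \frac{1}{55268} \approx -1.8094 \cdot 10^{-5}$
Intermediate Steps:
$N = -204$ ($N = \left(-34\right) 6 = -204$)
$V = -1177$ ($V = -204 + 7 \left(-30 - 109\right) = -204 + 7 \left(-139\right) = -204 - 973 = -1177$)
$\frac{1}{V - 54091} = \frac{1}{-1177 - 54091} = \frac{1}{-55268} = - \frac{1}{55268}$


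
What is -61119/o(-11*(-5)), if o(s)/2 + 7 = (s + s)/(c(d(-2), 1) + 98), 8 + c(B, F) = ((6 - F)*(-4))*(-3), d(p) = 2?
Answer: 916785/188 ≈ 4876.5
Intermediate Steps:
c(B, F) = 64 - 12*F (c(B, F) = -8 + ((6 - F)*(-4))*(-3) = -8 + (-24 + 4*F)*(-3) = -8 + (72 - 12*F) = 64 - 12*F)
o(s) = -14 + 2*s/75 (o(s) = -14 + 2*((s + s)/((64 - 12*1) + 98)) = -14 + 2*((2*s)/((64 - 12) + 98)) = -14 + 2*((2*s)/(52 + 98)) = -14 + 2*((2*s)/150) = -14 + 2*((2*s)*(1/150)) = -14 + 2*(s/75) = -14 + 2*s/75)
-61119/o(-11*(-5)) = -61119/(-14 + 2*(-11*(-5))/75) = -61119/(-14 + (2/75)*55) = -61119/(-14 + 22/15) = -61119/(-188/15) = -61119*(-15/188) = 916785/188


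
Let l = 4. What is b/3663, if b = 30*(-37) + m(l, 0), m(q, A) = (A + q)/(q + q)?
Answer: -2219/7326 ≈ -0.30289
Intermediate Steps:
m(q, A) = (A + q)/(2*q) (m(q, A) = (A + q)/((2*q)) = (A + q)*(1/(2*q)) = (A + q)/(2*q))
b = -2219/2 (b = 30*(-37) + (½)*(0 + 4)/4 = -1110 + (½)*(¼)*4 = -1110 + ½ = -2219/2 ≈ -1109.5)
b/3663 = -2219/2/3663 = -2219/2*1/3663 = -2219/7326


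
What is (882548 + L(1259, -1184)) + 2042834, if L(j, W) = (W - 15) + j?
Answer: 2925442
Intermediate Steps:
L(j, W) = -15 + W + j (L(j, W) = (-15 + W) + j = -15 + W + j)
(882548 + L(1259, -1184)) + 2042834 = (882548 + (-15 - 1184 + 1259)) + 2042834 = (882548 + 60) + 2042834 = 882608 + 2042834 = 2925442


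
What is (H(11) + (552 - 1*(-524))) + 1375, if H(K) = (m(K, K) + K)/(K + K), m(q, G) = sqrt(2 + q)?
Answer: 4903/2 + sqrt(13)/22 ≈ 2451.7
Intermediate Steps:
H(K) = (K + sqrt(2 + K))/(2*K) (H(K) = (sqrt(2 + K) + K)/(K + K) = (K + sqrt(2 + K))/((2*K)) = (K + sqrt(2 + K))*(1/(2*K)) = (K + sqrt(2 + K))/(2*K))
(H(11) + (552 - 1*(-524))) + 1375 = ((1/2)*(11 + sqrt(2 + 11))/11 + (552 - 1*(-524))) + 1375 = ((1/2)*(1/11)*(11 + sqrt(13)) + (552 + 524)) + 1375 = ((1/2 + sqrt(13)/22) + 1076) + 1375 = (2153/2 + sqrt(13)/22) + 1375 = 4903/2 + sqrt(13)/22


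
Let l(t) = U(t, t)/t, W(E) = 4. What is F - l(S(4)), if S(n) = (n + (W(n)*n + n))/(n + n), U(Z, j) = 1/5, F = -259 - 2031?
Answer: -34351/15 ≈ -2290.1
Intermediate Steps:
F = -2290
U(Z, j) = ⅕ (U(Z, j) = 1*(⅕) = ⅕)
S(n) = 3 (S(n) = (n + (4*n + n))/(n + n) = (n + 5*n)/((2*n)) = (6*n)*(1/(2*n)) = 3)
l(t) = 1/(5*t)
F - l(S(4)) = -2290 - 1/(5*3) = -2290 - 1*1/15 = -2290 - 1/15 = -34351/15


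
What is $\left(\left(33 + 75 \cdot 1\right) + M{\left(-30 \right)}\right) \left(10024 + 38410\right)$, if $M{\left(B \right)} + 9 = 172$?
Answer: $13125614$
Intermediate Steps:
$M{\left(B \right)} = 163$ ($M{\left(B \right)} = -9 + 172 = 163$)
$\left(\left(33 + 75 \cdot 1\right) + M{\left(-30 \right)}\right) \left(10024 + 38410\right) = \left(\left(33 + 75 \cdot 1\right) + 163\right) \left(10024 + 38410\right) = \left(\left(33 + 75\right) + 163\right) 48434 = \left(108 + 163\right) 48434 = 271 \cdot 48434 = 13125614$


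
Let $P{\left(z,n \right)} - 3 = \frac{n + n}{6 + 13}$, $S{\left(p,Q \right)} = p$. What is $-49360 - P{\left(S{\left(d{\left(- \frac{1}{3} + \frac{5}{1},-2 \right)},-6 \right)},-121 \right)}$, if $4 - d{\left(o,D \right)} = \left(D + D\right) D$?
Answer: $- \frac{937655}{19} \approx -49350.0$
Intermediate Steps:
$d{\left(o,D \right)} = 4 - 2 D^{2}$ ($d{\left(o,D \right)} = 4 - \left(D + D\right) D = 4 - 2 D D = 4 - 2 D^{2}$)
$P{\left(z,n \right)} = 3 + \frac{2 n}{19}$ ($P{\left(z,n \right)} = 3 + \frac{n + n}{6 + 13} = 3 + \frac{2 n}{19}$)
$-49360 - P{\left(S{\left(d{\left(- \frac{1}{3} + \frac{5}{1},-2 \right)},-6 \right)},-121 \right)} = -49360 - \left(3 + \frac{2}{19} \left(-121\right)\right) = -49360 - \left(3 - \frac{242}{19}\right) = -49360 - - \frac{185}{19} = -49360 + \frac{185}{19} = - \frac{937655}{19}$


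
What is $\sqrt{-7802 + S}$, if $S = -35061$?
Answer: $i \sqrt{42863} \approx 207.03 i$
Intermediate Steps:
$\sqrt{-7802 + S} = \sqrt{-7802 - 35061} = \sqrt{-42863} = i \sqrt{42863}$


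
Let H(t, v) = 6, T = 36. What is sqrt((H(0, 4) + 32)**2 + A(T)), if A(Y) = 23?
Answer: 3*sqrt(163) ≈ 38.301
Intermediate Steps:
sqrt((H(0, 4) + 32)**2 + A(T)) = sqrt((6 + 32)**2 + 23) = sqrt(38**2 + 23) = sqrt(1444 + 23) = sqrt(1467) = 3*sqrt(163)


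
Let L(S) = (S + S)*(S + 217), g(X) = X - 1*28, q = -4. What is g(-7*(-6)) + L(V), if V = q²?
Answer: 7470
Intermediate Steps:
V = 16 (V = (-4)² = 16)
g(X) = -28 + X (g(X) = X - 28 = -28 + X)
L(S) = 2*S*(217 + S) (L(S) = (2*S)*(217 + S) = 2*S*(217 + S))
g(-7*(-6)) + L(V) = (-28 - 7*(-6)) + 2*16*(217 + 16) = (-28 + 42) + 2*16*233 = 14 + 7456 = 7470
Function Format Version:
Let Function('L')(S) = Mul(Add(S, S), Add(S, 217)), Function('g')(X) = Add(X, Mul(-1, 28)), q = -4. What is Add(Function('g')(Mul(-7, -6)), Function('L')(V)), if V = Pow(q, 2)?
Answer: 7470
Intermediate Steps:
V = 16 (V = Pow(-4, 2) = 16)
Function('g')(X) = Add(-28, X) (Function('g')(X) = Add(X, -28) = Add(-28, X))
Function('L')(S) = Mul(2, S, Add(217, S)) (Function('L')(S) = Mul(Mul(2, S), Add(217, S)) = Mul(2, S, Add(217, S)))
Add(Function('g')(Mul(-7, -6)), Function('L')(V)) = Add(Add(-28, Mul(-7, -6)), Mul(2, 16, Add(217, 16))) = Add(Add(-28, 42), Mul(2, 16, 233)) = Add(14, 7456) = 7470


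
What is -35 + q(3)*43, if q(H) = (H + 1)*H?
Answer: 481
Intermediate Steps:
q(H) = H*(1 + H) (q(H) = (1 + H)*H = H*(1 + H))
-35 + q(3)*43 = -35 + (3*(1 + 3))*43 = -35 + (3*4)*43 = -35 + 12*43 = -35 + 516 = 481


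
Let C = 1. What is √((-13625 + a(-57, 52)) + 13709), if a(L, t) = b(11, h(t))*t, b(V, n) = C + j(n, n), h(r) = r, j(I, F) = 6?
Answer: 8*√7 ≈ 21.166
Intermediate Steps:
b(V, n) = 7 (b(V, n) = 1 + 6 = 7)
a(L, t) = 7*t
√((-13625 + a(-57, 52)) + 13709) = √((-13625 + 7*52) + 13709) = √((-13625 + 364) + 13709) = √(-13261 + 13709) = √448 = 8*√7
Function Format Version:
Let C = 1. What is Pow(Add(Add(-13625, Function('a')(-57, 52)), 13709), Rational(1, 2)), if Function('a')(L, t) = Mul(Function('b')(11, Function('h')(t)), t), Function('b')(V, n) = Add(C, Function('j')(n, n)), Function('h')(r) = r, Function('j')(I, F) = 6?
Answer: Mul(8, Pow(7, Rational(1, 2))) ≈ 21.166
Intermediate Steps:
Function('b')(V, n) = 7 (Function('b')(V, n) = Add(1, 6) = 7)
Function('a')(L, t) = Mul(7, t)
Pow(Add(Add(-13625, Function('a')(-57, 52)), 13709), Rational(1, 2)) = Pow(Add(Add(-13625, Mul(7, 52)), 13709), Rational(1, 2)) = Pow(Add(Add(-13625, 364), 13709), Rational(1, 2)) = Pow(Add(-13261, 13709), Rational(1, 2)) = Pow(448, Rational(1, 2)) = Mul(8, Pow(7, Rational(1, 2)))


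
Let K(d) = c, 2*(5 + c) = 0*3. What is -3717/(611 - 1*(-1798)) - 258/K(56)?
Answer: 200979/4015 ≈ 50.057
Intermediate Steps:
c = -5 (c = -5 + (0*3)/2 = -5 + (½)*0 = -5 + 0 = -5)
K(d) = -5
-3717/(611 - 1*(-1798)) - 258/K(56) = -3717/(611 - 1*(-1798)) - 258/(-5) = -3717/(611 + 1798) - 258*(-⅕) = -3717/2409 + 258/5 = -3717*1/2409 + 258/5 = -1239/803 + 258/5 = 200979/4015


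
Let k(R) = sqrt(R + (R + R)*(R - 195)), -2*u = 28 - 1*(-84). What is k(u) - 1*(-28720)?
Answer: 28720 + 2*sqrt(7014) ≈ 28888.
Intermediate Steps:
u = -56 (u = -(28 - 1*(-84))/2 = -(28 + 84)/2 = -1/2*112 = -56)
k(R) = sqrt(R + 2*R*(-195 + R)) (k(R) = sqrt(R + (2*R)*(-195 + R)) = sqrt(R + 2*R*(-195 + R)))
k(u) - 1*(-28720) = sqrt(-56*(-389 + 2*(-56))) - 1*(-28720) = sqrt(-56*(-389 - 112)) + 28720 = sqrt(-56*(-501)) + 28720 = sqrt(28056) + 28720 = 2*sqrt(7014) + 28720 = 28720 + 2*sqrt(7014)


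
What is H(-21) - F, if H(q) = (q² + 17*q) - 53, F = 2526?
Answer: -2495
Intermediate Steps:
H(q) = -53 + q² + 17*q
H(-21) - F = (-53 + (-21)² + 17*(-21)) - 1*2526 = (-53 + 441 - 357) - 2526 = 31 - 2526 = -2495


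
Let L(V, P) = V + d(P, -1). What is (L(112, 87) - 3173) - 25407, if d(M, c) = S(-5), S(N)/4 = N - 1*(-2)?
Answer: -28480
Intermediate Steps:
S(N) = 8 + 4*N (S(N) = 4*(N - 1*(-2)) = 4*(N + 2) = 4*(2 + N) = 8 + 4*N)
d(M, c) = -12 (d(M, c) = 8 + 4*(-5) = 8 - 20 = -12)
L(V, P) = -12 + V (L(V, P) = V - 12 = -12 + V)
(L(112, 87) - 3173) - 25407 = ((-12 + 112) - 3173) - 25407 = (100 - 3173) - 25407 = -3073 - 25407 = -28480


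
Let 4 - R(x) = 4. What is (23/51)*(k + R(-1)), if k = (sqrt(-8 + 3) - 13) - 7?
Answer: -460/51 + 23*I*sqrt(5)/51 ≈ -9.0196 + 1.0084*I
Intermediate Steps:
R(x) = 0 (R(x) = 4 - 1*4 = 4 - 4 = 0)
k = -20 + I*sqrt(5) (k = (sqrt(-5) - 13) - 7 = (I*sqrt(5) - 13) - 7 = (-13 + I*sqrt(5)) - 7 = -20 + I*sqrt(5) ≈ -20.0 + 2.2361*I)
(23/51)*(k + R(-1)) = (23/51)*((-20 + I*sqrt(5)) + 0) = (23*(1/51))*(-20 + I*sqrt(5)) = 23*(-20 + I*sqrt(5))/51 = -460/51 + 23*I*sqrt(5)/51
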